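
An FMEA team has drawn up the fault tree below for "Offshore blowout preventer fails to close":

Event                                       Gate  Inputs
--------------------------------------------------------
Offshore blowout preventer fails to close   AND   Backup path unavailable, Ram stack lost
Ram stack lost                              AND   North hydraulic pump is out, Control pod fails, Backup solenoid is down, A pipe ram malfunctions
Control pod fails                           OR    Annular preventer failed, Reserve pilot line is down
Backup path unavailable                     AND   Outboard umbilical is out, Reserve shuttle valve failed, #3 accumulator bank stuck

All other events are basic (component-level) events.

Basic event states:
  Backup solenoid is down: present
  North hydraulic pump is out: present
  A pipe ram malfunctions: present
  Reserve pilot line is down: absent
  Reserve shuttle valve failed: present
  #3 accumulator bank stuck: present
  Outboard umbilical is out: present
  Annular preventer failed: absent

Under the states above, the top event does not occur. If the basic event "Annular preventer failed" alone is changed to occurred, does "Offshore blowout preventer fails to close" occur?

Yes

Counterfactual: set "Annular preventer failed" to occurred.
Backup path unavailable [AND]: Outboard umbilical is out=occurs, Reserve shuttle valve failed=occurs, #3 accumulator bank stuck=occurs → all inputs occur → occurs.
Control pod fails [OR]: Annular preventer failed=occurs, Reserve pilot line is down=not → at least one input occurs → occurs.
Ram stack lost [AND]: North hydraulic pump is out=occurs, Control pod fails=occurs, Backup solenoid is down=occurs, A pipe ram malfunctions=occurs → all inputs occur → occurs.
Offshore blowout preventer fails to close [AND]: Backup path unavailable=occurs, Ram stack lost=occurs → all inputs occur → occurs.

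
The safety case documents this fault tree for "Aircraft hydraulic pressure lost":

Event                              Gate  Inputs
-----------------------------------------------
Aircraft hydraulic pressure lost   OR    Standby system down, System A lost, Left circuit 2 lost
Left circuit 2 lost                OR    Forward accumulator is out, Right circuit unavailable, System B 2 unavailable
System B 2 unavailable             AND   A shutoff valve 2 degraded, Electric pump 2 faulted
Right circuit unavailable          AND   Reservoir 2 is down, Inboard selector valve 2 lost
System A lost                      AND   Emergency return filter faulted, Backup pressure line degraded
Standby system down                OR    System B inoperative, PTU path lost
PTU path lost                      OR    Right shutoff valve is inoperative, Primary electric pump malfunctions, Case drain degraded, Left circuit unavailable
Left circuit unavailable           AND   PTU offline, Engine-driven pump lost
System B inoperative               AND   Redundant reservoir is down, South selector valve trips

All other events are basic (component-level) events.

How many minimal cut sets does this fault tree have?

9

System B inoperative [AND]: one cut set from each child combined → 1 × 1 = 1 cut set(s).
Left circuit unavailable [AND]: one cut set from each child combined → 1 × 1 = 1 cut set(s).
PTU path lost [OR]: union of children's cut sets → 4 cut set(s).
Standby system down [OR]: union of children's cut sets → 5 cut set(s).
System A lost [AND]: one cut set from each child combined → 1 × 1 = 1 cut set(s).
Right circuit unavailable [AND]: one cut set from each child combined → 1 × 1 = 1 cut set(s).
System B 2 unavailable [AND]: one cut set from each child combined → 1 × 1 = 1 cut set(s).
Left circuit 2 lost [OR]: union of children's cut sets → 3 cut set(s).
Aircraft hydraulic pressure lost [OR]: union of children's cut sets → 9 cut set(s).
Minimal cut sets: {Redundant reservoir is down, South selector valve trips}; {Right shutoff valve is inoperative}; {Primary electric pump malfunctions}; {Case drain degraded}; {Engine-driven pump lost, PTU offline}; {Backup pressure line degraded, Emergency return filter faulted}; {Forward accumulator is out}; {Inboard selector valve 2 lost, Reservoir 2 is down}; {A shutoff valve 2 degraded, Electric pump 2 faulted}.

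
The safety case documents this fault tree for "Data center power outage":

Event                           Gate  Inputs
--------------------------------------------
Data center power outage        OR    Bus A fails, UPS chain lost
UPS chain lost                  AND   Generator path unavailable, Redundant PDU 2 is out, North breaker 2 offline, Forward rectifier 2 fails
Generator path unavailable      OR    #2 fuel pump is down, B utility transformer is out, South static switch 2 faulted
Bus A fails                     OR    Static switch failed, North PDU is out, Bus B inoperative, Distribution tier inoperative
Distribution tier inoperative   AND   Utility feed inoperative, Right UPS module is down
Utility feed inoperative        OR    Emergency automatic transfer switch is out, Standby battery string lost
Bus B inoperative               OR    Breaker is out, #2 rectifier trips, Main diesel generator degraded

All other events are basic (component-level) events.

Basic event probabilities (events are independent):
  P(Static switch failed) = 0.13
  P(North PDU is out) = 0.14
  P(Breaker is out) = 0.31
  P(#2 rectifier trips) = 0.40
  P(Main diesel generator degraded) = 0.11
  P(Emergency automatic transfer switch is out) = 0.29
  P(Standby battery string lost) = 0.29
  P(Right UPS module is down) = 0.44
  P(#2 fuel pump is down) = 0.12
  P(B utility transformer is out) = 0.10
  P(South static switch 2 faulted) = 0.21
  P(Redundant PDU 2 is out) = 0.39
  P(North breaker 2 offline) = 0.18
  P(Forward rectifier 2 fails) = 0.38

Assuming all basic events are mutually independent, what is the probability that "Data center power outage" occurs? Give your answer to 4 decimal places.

P(Bus B inoperative) [OR] = 1 − (1−0.31) × (1−0.40) × (1−0.11) = 0.631540
P(Utility feed inoperative) [OR] = 1 − (1−0.29) × (1−0.29) = 0.495900
P(Distribution tier inoperative) [AND] = 0.495900 × 0.44 = 0.218196
P(Bus A fails) [OR] = 1 − (1−0.13) × (1−0.14) × (1−0.631540) × (1−0.218196) = 0.784471
P(Generator path unavailable) [OR] = 1 − (1−0.12) × (1−0.10) × (1−0.21) = 0.374320
P(UPS chain lost) [AND] = 0.374320 × 0.39 × 0.18 × 0.38 = 0.009985
P(Data center power outage) [OR] = 1 − (1−0.784471) × (1−0.009985) = 0.786623
Rounded to 4 decimal places: P(Data center power outage) ≈ 0.7866.

0.7866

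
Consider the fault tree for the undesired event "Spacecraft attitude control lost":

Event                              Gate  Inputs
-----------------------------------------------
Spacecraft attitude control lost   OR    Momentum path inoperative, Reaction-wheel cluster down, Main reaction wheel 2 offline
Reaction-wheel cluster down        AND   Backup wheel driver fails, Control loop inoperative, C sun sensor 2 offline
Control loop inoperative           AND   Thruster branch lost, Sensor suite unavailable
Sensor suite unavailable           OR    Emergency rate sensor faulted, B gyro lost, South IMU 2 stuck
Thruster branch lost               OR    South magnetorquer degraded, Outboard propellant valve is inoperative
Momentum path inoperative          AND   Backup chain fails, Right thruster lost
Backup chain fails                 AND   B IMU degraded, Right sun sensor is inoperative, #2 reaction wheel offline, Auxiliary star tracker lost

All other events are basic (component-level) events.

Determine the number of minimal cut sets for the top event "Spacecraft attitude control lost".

Backup chain fails [AND]: one cut set from each child combined → 1 × 1 × 1 × 1 = 1 cut set(s).
Momentum path inoperative [AND]: one cut set from each child combined → 1 × 1 = 1 cut set(s).
Thruster branch lost [OR]: union of children's cut sets → 2 cut set(s).
Sensor suite unavailable [OR]: union of children's cut sets → 3 cut set(s).
Control loop inoperative [AND]: one cut set from each child combined → 2 × 3 = 6 cut set(s).
Reaction-wheel cluster down [AND]: one cut set from each child combined → 1 × 6 × 1 = 6 cut set(s).
Spacecraft attitude control lost [OR]: union of children's cut sets → 8 cut set(s).
Minimal cut sets: {#2 reaction wheel offline, Auxiliary star tracker lost, B IMU degraded, Right sun sensor is inoperative, Right thruster lost}; {Backup wheel driver fails, C sun sensor 2 offline, Emergency rate sensor faulted, South magnetorquer degraded}; {B gyro lost, Backup wheel driver fails, C sun sensor 2 offline, South magnetorquer degraded}; {Backup wheel driver fails, C sun sensor 2 offline, South IMU 2 stuck, South magnetorquer degraded}; {Backup wheel driver fails, C sun sensor 2 offline, Emergency rate sensor faulted, Outboard propellant valve is inoperative}; {B gyro lost, Backup wheel driver fails, C sun sensor 2 offline, Outboard propellant valve is inoperative}; {Backup wheel driver fails, C sun sensor 2 offline, Outboard propellant valve is inoperative, South IMU 2 stuck}; {Main reaction wheel 2 offline}.

8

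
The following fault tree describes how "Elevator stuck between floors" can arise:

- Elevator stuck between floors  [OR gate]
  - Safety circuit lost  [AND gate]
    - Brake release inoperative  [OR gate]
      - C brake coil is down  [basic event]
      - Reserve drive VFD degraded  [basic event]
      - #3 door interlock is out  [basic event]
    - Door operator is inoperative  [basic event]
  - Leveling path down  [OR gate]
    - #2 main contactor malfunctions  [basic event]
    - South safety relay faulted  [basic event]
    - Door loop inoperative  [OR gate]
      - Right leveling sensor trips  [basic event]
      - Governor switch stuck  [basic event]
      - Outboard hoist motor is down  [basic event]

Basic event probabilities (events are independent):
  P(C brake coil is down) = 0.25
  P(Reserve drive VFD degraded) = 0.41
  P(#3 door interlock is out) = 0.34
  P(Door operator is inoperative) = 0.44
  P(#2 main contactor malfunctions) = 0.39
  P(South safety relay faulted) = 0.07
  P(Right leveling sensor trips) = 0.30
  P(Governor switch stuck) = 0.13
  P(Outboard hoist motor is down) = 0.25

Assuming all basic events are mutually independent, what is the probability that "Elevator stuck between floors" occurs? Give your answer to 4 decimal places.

0.8216

P(Brake release inoperative) [OR] = 1 − (1−0.25) × (1−0.41) × (1−0.34) = 0.707950
P(Safety circuit lost) [AND] = 0.707950 × 0.44 = 0.311498
P(Door loop inoperative) [OR] = 1 − (1−0.30) × (1−0.13) × (1−0.25) = 0.543250
P(Leveling path down) [OR] = 1 − (1−0.39) × (1−0.07) × (1−0.543250) = 0.740886
P(Elevator stuck between floors) [OR] = 1 − (1−0.311498) × (1−0.740886) = 0.821599
Rounded to 4 decimal places: P(Elevator stuck between floors) ≈ 0.8216.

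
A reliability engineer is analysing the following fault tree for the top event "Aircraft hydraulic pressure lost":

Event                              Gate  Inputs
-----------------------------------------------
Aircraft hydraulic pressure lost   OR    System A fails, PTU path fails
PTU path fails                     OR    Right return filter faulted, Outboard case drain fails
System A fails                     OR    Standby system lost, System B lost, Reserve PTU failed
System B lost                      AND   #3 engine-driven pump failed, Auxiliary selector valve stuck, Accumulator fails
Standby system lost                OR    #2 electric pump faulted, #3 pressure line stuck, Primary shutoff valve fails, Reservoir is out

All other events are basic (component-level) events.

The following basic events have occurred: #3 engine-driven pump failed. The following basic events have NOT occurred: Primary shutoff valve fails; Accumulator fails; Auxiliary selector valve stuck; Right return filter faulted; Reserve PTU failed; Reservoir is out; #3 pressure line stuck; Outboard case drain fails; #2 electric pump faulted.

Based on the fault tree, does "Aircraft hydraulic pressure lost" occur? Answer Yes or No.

No

Standby system lost [OR]: #2 electric pump faulted=not, #3 pressure line stuck=not, Primary shutoff valve fails=not, Reservoir is out=not → no input occurs → does not occur.
System B lost [AND]: #3 engine-driven pump failed=occurs, Auxiliary selector valve stuck=not, Accumulator fails=not → not all inputs occur → does not occur.
System A fails [OR]: Standby system lost=not, System B lost=not, Reserve PTU failed=not → no input occurs → does not occur.
PTU path fails [OR]: Right return filter faulted=not, Outboard case drain fails=not → no input occurs → does not occur.
Aircraft hydraulic pressure lost [OR]: System A fails=not, PTU path fails=not → no input occurs → does not occur.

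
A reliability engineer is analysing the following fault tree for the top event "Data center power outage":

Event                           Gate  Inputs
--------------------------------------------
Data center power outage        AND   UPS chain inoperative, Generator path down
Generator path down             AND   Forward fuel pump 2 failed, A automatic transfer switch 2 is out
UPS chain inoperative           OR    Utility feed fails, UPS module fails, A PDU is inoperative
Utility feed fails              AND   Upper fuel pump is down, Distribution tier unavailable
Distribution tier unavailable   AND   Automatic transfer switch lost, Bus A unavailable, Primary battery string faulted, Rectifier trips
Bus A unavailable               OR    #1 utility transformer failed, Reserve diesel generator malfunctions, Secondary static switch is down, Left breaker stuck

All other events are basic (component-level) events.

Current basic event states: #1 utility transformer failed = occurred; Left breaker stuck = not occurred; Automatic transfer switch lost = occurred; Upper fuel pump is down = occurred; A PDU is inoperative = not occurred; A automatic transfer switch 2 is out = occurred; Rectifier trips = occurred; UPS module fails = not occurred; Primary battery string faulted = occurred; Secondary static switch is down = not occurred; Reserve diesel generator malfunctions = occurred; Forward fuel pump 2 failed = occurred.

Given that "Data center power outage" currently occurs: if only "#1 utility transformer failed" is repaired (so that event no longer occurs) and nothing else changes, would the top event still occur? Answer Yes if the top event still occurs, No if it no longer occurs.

Yes

Counterfactual: set "#1 utility transformer failed" to not occurred.
Bus A unavailable [OR]: #1 utility transformer failed=not, Reserve diesel generator malfunctions=occurs, Secondary static switch is down=not, Left breaker stuck=not → at least one input occurs → occurs.
Distribution tier unavailable [AND]: Automatic transfer switch lost=occurs, Bus A unavailable=occurs, Primary battery string faulted=occurs, Rectifier trips=occurs → all inputs occur → occurs.
Utility feed fails [AND]: Upper fuel pump is down=occurs, Distribution tier unavailable=occurs → all inputs occur → occurs.
UPS chain inoperative [OR]: Utility feed fails=occurs, UPS module fails=not, A PDU is inoperative=not → at least one input occurs → occurs.
Generator path down [AND]: Forward fuel pump 2 failed=occurs, A automatic transfer switch 2 is out=occurs → all inputs occur → occurs.
Data center power outage [AND]: UPS chain inoperative=occurs, Generator path down=occurs → all inputs occur → occurs.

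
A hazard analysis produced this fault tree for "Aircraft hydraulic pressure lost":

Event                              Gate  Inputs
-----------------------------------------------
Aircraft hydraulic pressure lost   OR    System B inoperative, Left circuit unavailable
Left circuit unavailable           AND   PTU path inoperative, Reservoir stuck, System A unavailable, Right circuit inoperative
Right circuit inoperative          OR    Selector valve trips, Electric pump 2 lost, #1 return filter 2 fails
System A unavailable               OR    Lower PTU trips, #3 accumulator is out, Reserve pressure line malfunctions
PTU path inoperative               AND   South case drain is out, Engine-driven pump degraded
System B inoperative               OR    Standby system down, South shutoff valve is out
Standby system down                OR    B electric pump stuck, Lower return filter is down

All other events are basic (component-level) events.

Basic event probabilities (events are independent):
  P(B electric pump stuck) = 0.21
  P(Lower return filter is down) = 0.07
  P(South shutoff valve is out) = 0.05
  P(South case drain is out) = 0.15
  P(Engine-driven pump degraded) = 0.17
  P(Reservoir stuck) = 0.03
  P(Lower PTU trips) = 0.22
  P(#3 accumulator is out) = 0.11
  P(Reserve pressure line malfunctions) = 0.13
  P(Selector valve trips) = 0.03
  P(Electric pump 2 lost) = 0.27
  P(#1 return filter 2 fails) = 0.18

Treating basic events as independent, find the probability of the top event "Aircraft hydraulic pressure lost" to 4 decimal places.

P(Standby system down) [OR] = 1 − (1−0.21) × (1−0.07) = 0.265300
P(System B inoperative) [OR] = 1 − (1−0.265300) × (1−0.05) = 0.302035
P(PTU path inoperative) [AND] = 0.15 × 0.17 = 0.025500
P(System A unavailable) [OR] = 1 − (1−0.22) × (1−0.11) × (1−0.13) = 0.396046
P(Right circuit inoperative) [OR] = 1 − (1−0.03) × (1−0.27) × (1−0.18) = 0.419358
P(Left circuit unavailable) [AND] = 0.025500 × 0.03 × 0.396046 × 0.419358 = 0.000127
P(Aircraft hydraulic pressure lost) [OR] = 1 − (1−0.302035) × (1−0.000127) = 0.302124
Rounded to 4 decimal places: P(Aircraft hydraulic pressure lost) ≈ 0.3021.

0.3021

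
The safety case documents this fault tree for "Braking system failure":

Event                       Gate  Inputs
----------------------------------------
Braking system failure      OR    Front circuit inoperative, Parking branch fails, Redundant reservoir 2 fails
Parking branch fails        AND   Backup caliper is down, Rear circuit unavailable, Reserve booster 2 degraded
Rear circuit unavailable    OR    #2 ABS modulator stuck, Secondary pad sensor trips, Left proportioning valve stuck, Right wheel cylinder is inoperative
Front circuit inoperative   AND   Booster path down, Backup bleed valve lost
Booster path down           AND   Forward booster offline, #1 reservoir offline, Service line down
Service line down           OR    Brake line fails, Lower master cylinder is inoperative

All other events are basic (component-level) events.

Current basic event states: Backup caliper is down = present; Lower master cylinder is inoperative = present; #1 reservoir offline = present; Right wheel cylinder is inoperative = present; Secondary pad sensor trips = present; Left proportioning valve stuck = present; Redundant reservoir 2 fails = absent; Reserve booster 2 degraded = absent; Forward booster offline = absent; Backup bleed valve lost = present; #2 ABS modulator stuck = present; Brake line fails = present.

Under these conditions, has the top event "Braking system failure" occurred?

Service line down [OR]: Brake line fails=occurs, Lower master cylinder is inoperative=occurs → at least one input occurs → occurs.
Booster path down [AND]: Forward booster offline=not, #1 reservoir offline=occurs, Service line down=occurs → not all inputs occur → does not occur.
Front circuit inoperative [AND]: Booster path down=not, Backup bleed valve lost=occurs → not all inputs occur → does not occur.
Rear circuit unavailable [OR]: #2 ABS modulator stuck=occurs, Secondary pad sensor trips=occurs, Left proportioning valve stuck=occurs, Right wheel cylinder is inoperative=occurs → at least one input occurs → occurs.
Parking branch fails [AND]: Backup caliper is down=occurs, Rear circuit unavailable=occurs, Reserve booster 2 degraded=not → not all inputs occur → does not occur.
Braking system failure [OR]: Front circuit inoperative=not, Parking branch fails=not, Redundant reservoir 2 fails=not → no input occurs → does not occur.

No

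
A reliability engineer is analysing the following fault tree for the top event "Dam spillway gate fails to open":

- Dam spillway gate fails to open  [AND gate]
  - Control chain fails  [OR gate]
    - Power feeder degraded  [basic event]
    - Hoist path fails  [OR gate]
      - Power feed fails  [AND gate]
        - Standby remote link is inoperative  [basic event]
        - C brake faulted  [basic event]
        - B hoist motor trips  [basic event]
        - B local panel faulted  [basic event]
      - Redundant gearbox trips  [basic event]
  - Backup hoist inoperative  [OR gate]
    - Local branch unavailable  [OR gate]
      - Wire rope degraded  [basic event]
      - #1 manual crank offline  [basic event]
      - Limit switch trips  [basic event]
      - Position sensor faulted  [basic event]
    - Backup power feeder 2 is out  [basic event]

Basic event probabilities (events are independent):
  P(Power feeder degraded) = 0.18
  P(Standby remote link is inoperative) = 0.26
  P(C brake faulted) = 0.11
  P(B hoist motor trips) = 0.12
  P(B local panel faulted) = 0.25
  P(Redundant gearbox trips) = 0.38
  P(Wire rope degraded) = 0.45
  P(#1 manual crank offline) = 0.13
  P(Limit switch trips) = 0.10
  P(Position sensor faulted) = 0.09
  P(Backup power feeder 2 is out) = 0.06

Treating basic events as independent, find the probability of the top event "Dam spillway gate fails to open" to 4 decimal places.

P(Power feed fails) [AND] = 0.26 × 0.11 × 0.12 × 0.25 = 0.000858
P(Hoist path fails) [OR] = 1 − (1−0.000858) × (1−0.38) = 0.380532
P(Control chain fails) [OR] = 1 − (1−0.18) × (1−0.380532) = 0.492036
P(Local branch unavailable) [OR] = 1 − (1−0.45) × (1−0.13) × (1−0.10) × (1−0.09) = 0.608109
P(Backup hoist inoperative) [OR] = 1 − (1−0.608109) × (1−0.06) = 0.631622
P(Dam spillway gate fails to open) [AND] = 0.492036 × 0.631622 = 0.310781
Rounded to 4 decimal places: P(Dam spillway gate fails to open) ≈ 0.3108.

0.3108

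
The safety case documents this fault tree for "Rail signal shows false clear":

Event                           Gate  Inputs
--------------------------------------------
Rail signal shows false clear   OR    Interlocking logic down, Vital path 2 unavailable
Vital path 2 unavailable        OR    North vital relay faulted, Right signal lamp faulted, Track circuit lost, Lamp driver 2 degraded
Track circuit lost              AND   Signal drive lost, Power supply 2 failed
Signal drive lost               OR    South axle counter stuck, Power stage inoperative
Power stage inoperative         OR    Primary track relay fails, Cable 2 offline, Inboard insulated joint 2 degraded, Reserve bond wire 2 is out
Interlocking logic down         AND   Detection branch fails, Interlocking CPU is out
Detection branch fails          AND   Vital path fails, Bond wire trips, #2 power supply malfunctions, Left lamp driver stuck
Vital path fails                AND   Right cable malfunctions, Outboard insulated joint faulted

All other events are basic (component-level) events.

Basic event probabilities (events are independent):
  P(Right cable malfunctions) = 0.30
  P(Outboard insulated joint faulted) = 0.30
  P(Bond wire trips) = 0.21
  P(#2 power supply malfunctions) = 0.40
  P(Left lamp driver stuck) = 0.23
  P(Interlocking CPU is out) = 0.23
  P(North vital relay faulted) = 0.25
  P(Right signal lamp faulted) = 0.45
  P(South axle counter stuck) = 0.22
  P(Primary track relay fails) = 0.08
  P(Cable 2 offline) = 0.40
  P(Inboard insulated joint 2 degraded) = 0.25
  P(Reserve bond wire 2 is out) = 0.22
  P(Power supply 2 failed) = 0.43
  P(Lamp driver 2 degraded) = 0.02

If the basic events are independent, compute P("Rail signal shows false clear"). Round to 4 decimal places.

0.7259

P(Vital path fails) [AND] = 0.30 × 0.30 = 0.090000
P(Detection branch fails) [AND] = 0.090000 × 0.21 × 0.40 × 0.23 = 0.001739
P(Interlocking logic down) [AND] = 0.001739 × 0.23 = 0.000400
P(Power stage inoperative) [OR] = 1 − (1−0.08) × (1−0.40) × (1−0.25) × (1−0.22) = 0.677080
P(Signal drive lost) [OR] = 1 − (1−0.22) × (1−0.677080) = 0.748122
P(Track circuit lost) [AND] = 0.748122 × 0.43 = 0.321692
P(Vital path 2 unavailable) [OR] = 1 − (1−0.25) × (1−0.45) × (1−0.321692) × (1−0.02) = 0.725794
P(Rail signal shows false clear) [OR] = 1 − (1−0.000400) × (1−0.725794) = 0.725904
Rounded to 4 decimal places: P(Rail signal shows false clear) ≈ 0.7259.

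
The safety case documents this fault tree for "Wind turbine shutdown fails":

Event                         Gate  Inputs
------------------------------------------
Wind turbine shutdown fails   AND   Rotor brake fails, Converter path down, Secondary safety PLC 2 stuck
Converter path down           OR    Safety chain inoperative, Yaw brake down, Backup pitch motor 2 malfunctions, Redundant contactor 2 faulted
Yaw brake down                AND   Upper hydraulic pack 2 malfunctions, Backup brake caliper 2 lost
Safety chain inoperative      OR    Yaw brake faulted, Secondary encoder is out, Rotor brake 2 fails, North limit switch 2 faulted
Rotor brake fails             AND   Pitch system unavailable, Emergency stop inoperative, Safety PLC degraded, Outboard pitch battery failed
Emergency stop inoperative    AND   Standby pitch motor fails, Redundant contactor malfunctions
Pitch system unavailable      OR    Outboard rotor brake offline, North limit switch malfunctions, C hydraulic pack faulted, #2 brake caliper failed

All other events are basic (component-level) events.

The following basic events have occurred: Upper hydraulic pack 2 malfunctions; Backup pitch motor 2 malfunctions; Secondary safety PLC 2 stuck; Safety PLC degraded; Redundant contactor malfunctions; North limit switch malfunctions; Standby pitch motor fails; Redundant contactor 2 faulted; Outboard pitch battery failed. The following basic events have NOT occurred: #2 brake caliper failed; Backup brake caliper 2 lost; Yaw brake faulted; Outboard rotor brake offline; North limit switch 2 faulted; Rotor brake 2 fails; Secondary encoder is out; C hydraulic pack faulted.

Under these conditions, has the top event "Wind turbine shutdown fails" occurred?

Pitch system unavailable [OR]: Outboard rotor brake offline=not, North limit switch malfunctions=occurs, C hydraulic pack faulted=not, #2 brake caliper failed=not → at least one input occurs → occurs.
Emergency stop inoperative [AND]: Standby pitch motor fails=occurs, Redundant contactor malfunctions=occurs → all inputs occur → occurs.
Rotor brake fails [AND]: Pitch system unavailable=occurs, Emergency stop inoperative=occurs, Safety PLC degraded=occurs, Outboard pitch battery failed=occurs → all inputs occur → occurs.
Safety chain inoperative [OR]: Yaw brake faulted=not, Secondary encoder is out=not, Rotor brake 2 fails=not, North limit switch 2 faulted=not → no input occurs → does not occur.
Yaw brake down [AND]: Upper hydraulic pack 2 malfunctions=occurs, Backup brake caliper 2 lost=not → not all inputs occur → does not occur.
Converter path down [OR]: Safety chain inoperative=not, Yaw brake down=not, Backup pitch motor 2 malfunctions=occurs, Redundant contactor 2 faulted=occurs → at least one input occurs → occurs.
Wind turbine shutdown fails [AND]: Rotor brake fails=occurs, Converter path down=occurs, Secondary safety PLC 2 stuck=occurs → all inputs occur → occurs.

Yes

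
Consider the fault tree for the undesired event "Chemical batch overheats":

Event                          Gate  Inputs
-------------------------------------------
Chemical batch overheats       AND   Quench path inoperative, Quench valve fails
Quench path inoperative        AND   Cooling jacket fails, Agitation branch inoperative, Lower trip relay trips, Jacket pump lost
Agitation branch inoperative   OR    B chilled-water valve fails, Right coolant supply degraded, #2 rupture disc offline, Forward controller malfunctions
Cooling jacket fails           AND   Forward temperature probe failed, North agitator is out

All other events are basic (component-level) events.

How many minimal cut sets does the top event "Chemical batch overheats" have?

Cooling jacket fails [AND]: one cut set from each child combined → 1 × 1 = 1 cut set(s).
Agitation branch inoperative [OR]: union of children's cut sets → 4 cut set(s).
Quench path inoperative [AND]: one cut set from each child combined → 1 × 4 × 1 × 1 = 4 cut set(s).
Chemical batch overheats [AND]: one cut set from each child combined → 4 × 1 = 4 cut set(s).
Minimal cut sets: {B chilled-water valve fails, Forward temperature probe failed, Jacket pump lost, Lower trip relay trips, North agitator is out, Quench valve fails}; {Forward temperature probe failed, Jacket pump lost, Lower trip relay trips, North agitator is out, Quench valve fails, Right coolant supply degraded}; {#2 rupture disc offline, Forward temperature probe failed, Jacket pump lost, Lower trip relay trips, North agitator is out, Quench valve fails}; {Forward controller malfunctions, Forward temperature probe failed, Jacket pump lost, Lower trip relay trips, North agitator is out, Quench valve fails}.

4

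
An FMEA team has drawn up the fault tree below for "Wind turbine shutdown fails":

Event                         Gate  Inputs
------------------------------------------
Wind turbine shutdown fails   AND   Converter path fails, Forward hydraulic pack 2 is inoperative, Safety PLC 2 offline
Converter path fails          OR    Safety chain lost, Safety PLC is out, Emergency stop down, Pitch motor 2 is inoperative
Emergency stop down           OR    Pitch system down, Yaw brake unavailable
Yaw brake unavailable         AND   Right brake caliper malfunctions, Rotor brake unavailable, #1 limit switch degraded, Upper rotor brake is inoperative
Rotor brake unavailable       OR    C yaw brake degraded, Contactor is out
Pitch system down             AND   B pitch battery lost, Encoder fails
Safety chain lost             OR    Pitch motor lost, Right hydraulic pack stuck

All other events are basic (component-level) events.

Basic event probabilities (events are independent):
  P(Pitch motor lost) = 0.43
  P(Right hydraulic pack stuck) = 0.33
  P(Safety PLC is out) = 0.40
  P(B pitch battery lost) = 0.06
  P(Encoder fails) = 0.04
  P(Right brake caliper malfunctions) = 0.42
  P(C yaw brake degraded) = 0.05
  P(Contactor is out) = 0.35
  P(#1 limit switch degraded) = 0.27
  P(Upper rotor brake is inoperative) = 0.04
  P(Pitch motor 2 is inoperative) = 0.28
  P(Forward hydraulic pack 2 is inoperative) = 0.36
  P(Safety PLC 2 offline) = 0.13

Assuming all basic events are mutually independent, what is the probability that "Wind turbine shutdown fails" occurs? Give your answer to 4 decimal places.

P(Safety chain lost) [OR] = 1 − (1−0.43) × (1−0.33) = 0.618100
P(Pitch system down) [AND] = 0.06 × 0.04 = 0.002400
P(Rotor brake unavailable) [OR] = 1 − (1−0.05) × (1−0.35) = 0.382500
P(Yaw brake unavailable) [AND] = 0.42 × 0.382500 × 0.27 × 0.04 = 0.001735
P(Emergency stop down) [OR] = 1 − (1−0.002400) × (1−0.001735) = 0.004131
P(Converter path fails) [OR] = 1 − (1−0.618100) × (1−0.40) × (1−0.004131) × (1−0.28) = 0.835701
P(Wind turbine shutdown fails) [AND] = 0.835701 × 0.36 × 0.13 = 0.039111
Rounded to 4 decimal places: P(Wind turbine shutdown fails) ≈ 0.0391.

0.0391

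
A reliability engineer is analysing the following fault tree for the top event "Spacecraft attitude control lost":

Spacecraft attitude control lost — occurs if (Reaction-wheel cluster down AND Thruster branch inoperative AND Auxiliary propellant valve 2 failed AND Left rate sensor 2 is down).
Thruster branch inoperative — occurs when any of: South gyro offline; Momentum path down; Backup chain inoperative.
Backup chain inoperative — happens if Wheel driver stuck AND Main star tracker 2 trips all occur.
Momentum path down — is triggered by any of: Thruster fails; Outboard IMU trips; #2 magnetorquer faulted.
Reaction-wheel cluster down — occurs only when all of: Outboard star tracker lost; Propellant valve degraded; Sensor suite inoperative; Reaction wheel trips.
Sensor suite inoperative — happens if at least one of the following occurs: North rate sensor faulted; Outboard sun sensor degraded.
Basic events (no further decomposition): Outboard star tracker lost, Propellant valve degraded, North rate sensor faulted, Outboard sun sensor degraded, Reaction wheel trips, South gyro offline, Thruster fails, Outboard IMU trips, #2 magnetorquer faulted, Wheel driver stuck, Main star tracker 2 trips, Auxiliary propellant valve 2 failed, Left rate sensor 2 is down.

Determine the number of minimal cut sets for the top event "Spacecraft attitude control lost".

Sensor suite inoperative [OR]: union of children's cut sets → 2 cut set(s).
Reaction-wheel cluster down [AND]: one cut set from each child combined → 1 × 1 × 2 × 1 = 2 cut set(s).
Momentum path down [OR]: union of children's cut sets → 3 cut set(s).
Backup chain inoperative [AND]: one cut set from each child combined → 1 × 1 = 1 cut set(s).
Thruster branch inoperative [OR]: union of children's cut sets → 5 cut set(s).
Spacecraft attitude control lost [AND]: one cut set from each child combined → 2 × 5 × 1 × 1 = 10 cut set(s).
Minimal cut sets: {Auxiliary propellant valve 2 failed, Left rate sensor 2 is down, North rate sensor faulted, Outboard star tracker lost, Propellant valve degraded, Reaction wheel trips, South gyro offline}; {Auxiliary propellant valve 2 failed, Left rate sensor 2 is down, North rate sensor faulted, Outboard star tracker lost, Propellant valve degraded, Reaction wheel trips, Thruster fails}; {Auxiliary propellant valve 2 failed, Left rate sensor 2 is down, North rate sensor faulted, Outboard IMU trips, Outboard star tracker lost, Propellant valve degraded, Reaction wheel trips}; {#2 magnetorquer faulted, Auxiliary propellant valve 2 failed, Left rate sensor 2 is down, North rate sensor faulted, Outboard star tracker lost, Propellant valve degraded, Reaction wheel trips}; {Auxiliary propellant valve 2 failed, Left rate sensor 2 is down, Main star tracker 2 trips, North rate sensor faulted, Outboard star tracker lost, Propellant valve degraded, Reaction wheel trips, Wheel driver stuck}; {Auxiliary propellant valve 2 failed, Left rate sensor 2 is down, Outboard star tracker lost, Outboard sun sensor degraded, Propellant valve degraded, Reaction wheel trips, South gyro offline}; {Auxiliary propellant valve 2 failed, Left rate sensor 2 is down, Outboard star tracker lost, Outboard sun sensor degraded, Propellant valve degraded, Reaction wheel trips, Thruster fails}; {Auxiliary propellant valve 2 failed, Left rate sensor 2 is down, Outboard IMU trips, Outboard star tracker lost, Outboard sun sensor degraded, Propellant valve degraded, Reaction wheel trips}; {#2 magnetorquer faulted, Auxiliary propellant valve 2 failed, Left rate sensor 2 is down, Outboard star tracker lost, Outboard sun sensor degraded, Propellant valve degraded, Reaction wheel trips}; {Auxiliary propellant valve 2 failed, Left rate sensor 2 is down, Main star tracker 2 trips, Outboard star tracker lost, Outboard sun sensor degraded, Propellant valve degraded, Reaction wheel trips, Wheel driver stuck}.

10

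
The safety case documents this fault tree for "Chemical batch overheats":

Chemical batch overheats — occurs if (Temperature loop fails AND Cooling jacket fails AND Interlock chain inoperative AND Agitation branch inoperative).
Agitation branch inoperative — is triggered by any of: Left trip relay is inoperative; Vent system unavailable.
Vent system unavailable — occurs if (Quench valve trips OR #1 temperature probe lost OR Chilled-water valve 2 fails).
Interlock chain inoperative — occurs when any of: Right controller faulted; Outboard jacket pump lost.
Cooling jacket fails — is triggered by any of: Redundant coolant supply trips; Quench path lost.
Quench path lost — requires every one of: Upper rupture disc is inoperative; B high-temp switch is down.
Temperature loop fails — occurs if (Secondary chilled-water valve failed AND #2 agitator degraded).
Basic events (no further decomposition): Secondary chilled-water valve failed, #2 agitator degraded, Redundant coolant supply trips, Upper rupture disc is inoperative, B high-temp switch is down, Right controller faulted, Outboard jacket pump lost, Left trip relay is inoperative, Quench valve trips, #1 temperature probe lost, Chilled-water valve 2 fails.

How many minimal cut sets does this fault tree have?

16

Temperature loop fails [AND]: one cut set from each child combined → 1 × 1 = 1 cut set(s).
Quench path lost [AND]: one cut set from each child combined → 1 × 1 = 1 cut set(s).
Cooling jacket fails [OR]: union of children's cut sets → 2 cut set(s).
Interlock chain inoperative [OR]: union of children's cut sets → 2 cut set(s).
Vent system unavailable [OR]: union of children's cut sets → 3 cut set(s).
Agitation branch inoperative [OR]: union of children's cut sets → 4 cut set(s).
Chemical batch overheats [AND]: one cut set from each child combined → 1 × 2 × 2 × 4 = 16 cut set(s).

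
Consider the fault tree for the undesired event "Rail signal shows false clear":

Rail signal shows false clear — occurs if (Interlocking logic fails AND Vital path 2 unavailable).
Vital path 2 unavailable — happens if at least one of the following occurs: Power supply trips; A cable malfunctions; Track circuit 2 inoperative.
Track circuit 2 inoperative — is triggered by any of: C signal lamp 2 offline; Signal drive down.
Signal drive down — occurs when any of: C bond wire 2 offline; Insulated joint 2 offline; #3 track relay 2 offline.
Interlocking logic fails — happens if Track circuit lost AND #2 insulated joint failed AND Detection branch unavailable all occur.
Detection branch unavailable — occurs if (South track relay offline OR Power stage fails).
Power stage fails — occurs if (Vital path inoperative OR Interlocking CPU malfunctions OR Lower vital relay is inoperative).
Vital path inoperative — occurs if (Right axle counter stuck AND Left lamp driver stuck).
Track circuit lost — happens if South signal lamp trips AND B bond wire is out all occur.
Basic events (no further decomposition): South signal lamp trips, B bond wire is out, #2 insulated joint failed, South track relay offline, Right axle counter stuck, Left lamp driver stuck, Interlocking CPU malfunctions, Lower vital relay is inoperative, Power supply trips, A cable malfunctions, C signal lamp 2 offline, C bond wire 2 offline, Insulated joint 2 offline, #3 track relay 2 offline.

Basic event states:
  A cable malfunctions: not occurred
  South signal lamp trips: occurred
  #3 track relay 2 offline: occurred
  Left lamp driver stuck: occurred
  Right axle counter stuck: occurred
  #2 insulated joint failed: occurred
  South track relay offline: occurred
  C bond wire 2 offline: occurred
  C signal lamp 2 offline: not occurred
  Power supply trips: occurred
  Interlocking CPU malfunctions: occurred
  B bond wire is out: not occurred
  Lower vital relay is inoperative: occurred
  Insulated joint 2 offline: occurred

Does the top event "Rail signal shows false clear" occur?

Track circuit lost [AND]: South signal lamp trips=occurs, B bond wire is out=not → not all inputs occur → does not occur.
Vital path inoperative [AND]: Right axle counter stuck=occurs, Left lamp driver stuck=occurs → all inputs occur → occurs.
Power stage fails [OR]: Vital path inoperative=occurs, Interlocking CPU malfunctions=occurs, Lower vital relay is inoperative=occurs → at least one input occurs → occurs.
Detection branch unavailable [OR]: South track relay offline=occurs, Power stage fails=occurs → at least one input occurs → occurs.
Interlocking logic fails [AND]: Track circuit lost=not, #2 insulated joint failed=occurs, Detection branch unavailable=occurs → not all inputs occur → does not occur.
Signal drive down [OR]: C bond wire 2 offline=occurs, Insulated joint 2 offline=occurs, #3 track relay 2 offline=occurs → at least one input occurs → occurs.
Track circuit 2 inoperative [OR]: C signal lamp 2 offline=not, Signal drive down=occurs → at least one input occurs → occurs.
Vital path 2 unavailable [OR]: Power supply trips=occurs, A cable malfunctions=not, Track circuit 2 inoperative=occurs → at least one input occurs → occurs.
Rail signal shows false clear [AND]: Interlocking logic fails=not, Vital path 2 unavailable=occurs → not all inputs occur → does not occur.

No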